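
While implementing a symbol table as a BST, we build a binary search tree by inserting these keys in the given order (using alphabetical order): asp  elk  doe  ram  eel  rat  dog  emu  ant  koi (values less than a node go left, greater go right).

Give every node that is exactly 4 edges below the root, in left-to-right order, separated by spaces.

Insert asp: tree is empty, so asp becomes the root.
Insert elk: elk > asp → go right. Place as right child of asp.
Insert doe: doe > asp → go right; doe < elk → go left. Place as left child of elk.
Insert ram: ram > asp → go right; ram > elk → go right. Place as right child of elk.
Insert eel: eel > asp → go right; eel < elk → go left; eel > doe → go right. Place as right child of doe.
Insert rat: rat > asp → go right; rat > elk → go right; rat > ram → go right. Place as right child of ram.
Insert dog: dog > asp → go right; dog < elk → go left; dog > doe → go right; dog < eel → go left. Place as left child of eel.
Insert emu: emu > asp → go right; emu > elk → go right; emu < ram → go left. Place as left child of ram.
Insert ant: ant < asp → go left. Place as left child of asp.
Insert koi: koi > asp → go right; koi > elk → go right; koi < ram → go left; koi > emu → go right. Place as right child of emu.

dog koi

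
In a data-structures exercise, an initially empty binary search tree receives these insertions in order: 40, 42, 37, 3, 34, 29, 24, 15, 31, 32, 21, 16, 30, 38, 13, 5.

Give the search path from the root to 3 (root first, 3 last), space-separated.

40 37 3

40: root
42: right child of 40 (depth 1)
37: left child of 40 (depth 1)
3: left child of 37 (depth 2)
34: right child of 3 (depth 3)
29: left child of 34 (depth 4)
24: left child of 29 (depth 5)
15: left child of 24 (depth 6)
31: right child of 29 (depth 5)
32: right child of 31 (depth 6)
21: right child of 15 (depth 7)
16: left child of 21 (depth 8)
30: left child of 31 (depth 6)
38: right child of 37 (depth 2)
13: left child of 15 (depth 7)
5: left child of 13 (depth 8)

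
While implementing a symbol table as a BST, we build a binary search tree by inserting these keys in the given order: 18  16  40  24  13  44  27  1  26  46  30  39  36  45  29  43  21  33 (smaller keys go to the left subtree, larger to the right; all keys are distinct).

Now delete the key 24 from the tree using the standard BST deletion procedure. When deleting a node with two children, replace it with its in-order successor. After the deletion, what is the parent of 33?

36

Insert 18: tree is empty, so 18 becomes the root.
Insert 16: 16 < 18 → go left. Place as left child of 18.
Insert 40: 40 > 18 → go right. Place as right child of 18.
Insert 24: 24 > 18 → go right; 24 < 40 → go left. Place as left child of 40.
Insert 13: 13 < 18 → go left; 13 < 16 → go left. Place as left child of 16.
Insert 44: 44 > 18 → go right; 44 > 40 → go right. Place as right child of 40.
Insert 27: 27 > 18 → go right; 27 < 40 → go left; 27 > 24 → go right. Place as right child of 24.
Insert 1: 1 < 18 → go left; 1 < 16 → go left; 1 < 13 → go left. Place as left child of 13.
Insert 26: 26 > 18 → go right; 26 < 40 → go left; 26 > 24 → go right; 26 < 27 → go left. Place as left child of 27.
Insert 46: 46 > 18 → go right; 46 > 40 → go right; 46 > 44 → go right. Place as right child of 44.
Insert 30: 30 > 18 → go right; 30 < 40 → go left; 30 > 24 → go right; 30 > 27 → go right. Place as right child of 27.
Insert 39: 39 > 18 → go right; 39 < 40 → go left; 39 > 24 → go right; 39 > 27 → go right; 39 > 30 → go right. Place as right child of 30.
Insert 36: 36 > 18 → go right; 36 < 40 → go left; 36 > 24 → go right; 36 > 27 → go right; 36 > 30 → go right; 36 < 39 → go left. Place as left child of 39.
Insert 45: 45 > 18 → go right; 45 > 40 → go right; 45 > 44 → go right; 45 < 46 → go left. Place as left child of 46.
Insert 29: 29 > 18 → go right; 29 < 40 → go left; 29 > 24 → go right; 29 > 27 → go right; 29 < 30 → go left. Place as left child of 30.
Insert 43: 43 > 18 → go right; 43 > 40 → go right; 43 < 44 → go left. Place as left child of 44.
Insert 21: 21 > 18 → go right; 21 < 40 → go left; 21 < 24 → go left. Place as left child of 24.
Insert 33: 33 > 18 → go right; 33 < 40 → go left; 33 > 24 → go right; 33 > 27 → go right; 33 > 30 → go right; 33 < 39 → go left; 33 < 36 → go left. Place as left child of 36.

Delete 24 (two children — replace with in-order successor).
After deletion, 33's parent is 36.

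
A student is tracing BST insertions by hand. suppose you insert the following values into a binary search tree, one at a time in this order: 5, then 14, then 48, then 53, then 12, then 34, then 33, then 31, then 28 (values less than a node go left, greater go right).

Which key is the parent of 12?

Resulting structure (node: left, right):
  5: L=–, R=14
  14: L=12, R=48
  48: L=34, R=53
  53: L=–, R=–
  12: L=–, R=–
  34: L=33, R=–
  33: L=31, R=–
  31: L=28, R=–
  28: L=–, R=–

14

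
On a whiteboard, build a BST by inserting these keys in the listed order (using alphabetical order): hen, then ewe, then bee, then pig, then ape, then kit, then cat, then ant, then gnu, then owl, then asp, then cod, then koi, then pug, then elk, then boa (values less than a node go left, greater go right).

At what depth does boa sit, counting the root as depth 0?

Resulting structure (node: left, right):
  hen: L=ewe, R=pig
  ewe: L=bee, R=gnu
  bee: L=ape, R=cat
  pig: L=kit, R=pug
  ape: L=ant, R=asp
  kit: L=–, R=owl
  cat: L=boa, R=cod
  ant: L=–, R=–
  gnu: L=–, R=–
  owl: L=koi, R=–
  asp: L=–, R=–
  cod: L=–, R=elk
  koi: L=–, R=–
  pug: L=–, R=–
  elk: L=–, R=–
  boa: L=–, R=–

Path to boa: hen → ewe → bee → cat → boa, which is 4 edges.

4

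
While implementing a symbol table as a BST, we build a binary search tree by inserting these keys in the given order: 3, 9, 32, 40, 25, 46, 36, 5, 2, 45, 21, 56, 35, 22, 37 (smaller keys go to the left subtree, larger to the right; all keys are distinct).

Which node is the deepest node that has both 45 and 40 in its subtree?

Insert 3: tree is empty, so 3 becomes the root.
Insert 9: 9 > 3 → go right. Place as right child of 3.
Insert 32: 32 > 3 → go right; 32 > 9 → go right. Place as right child of 9.
Insert 40: 40 > 3 → go right; 40 > 9 → go right; 40 > 32 → go right. Place as right child of 32.
Insert 25: 25 > 3 → go right; 25 > 9 → go right; 25 < 32 → go left. Place as left child of 32.
Insert 46: 46 > 3 → go right; 46 > 9 → go right; 46 > 32 → go right; 46 > 40 → go right. Place as right child of 40.
Insert 36: 36 > 3 → go right; 36 > 9 → go right; 36 > 32 → go right; 36 < 40 → go left. Place as left child of 40.
Insert 5: 5 > 3 → go right; 5 < 9 → go left. Place as left child of 9.
Insert 2: 2 < 3 → go left. Place as left child of 3.
Insert 45: 45 > 3 → go right; 45 > 9 → go right; 45 > 32 → go right; 45 > 40 → go right; 45 < 46 → go left. Place as left child of 46.
Insert 21: 21 > 3 → go right; 21 > 9 → go right; 21 < 32 → go left; 21 < 25 → go left. Place as left child of 25.
Insert 56: 56 > 3 → go right; 56 > 9 → go right; 56 > 32 → go right; 56 > 40 → go right; 56 > 46 → go right. Place as right child of 46.
Insert 35: 35 > 3 → go right; 35 > 9 → go right; 35 > 32 → go right; 35 < 40 → go left; 35 < 36 → go left. Place as left child of 36.
Insert 22: 22 > 3 → go right; 22 > 9 → go right; 22 < 32 → go left; 22 < 25 → go left; 22 > 21 → go right. Place as right child of 21.
Insert 37: 37 > 3 → go right; 37 > 9 → go right; 37 > 32 → go right; 37 < 40 → go left; 37 > 36 → go right. Place as right child of 36.

Path to 45: 3 → 9 → 32 → 40 → 46 → 45
Path to 40: 3 → 9 → 32 → 40
40 lies on both paths and is an ancestor of the other node.

40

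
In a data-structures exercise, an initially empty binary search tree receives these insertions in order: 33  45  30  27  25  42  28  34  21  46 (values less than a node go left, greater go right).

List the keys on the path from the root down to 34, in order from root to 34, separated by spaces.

Insert 33: tree is empty, so 33 becomes the root.
Insert 45: 45 > 33 → go right. Place as right child of 33.
Insert 30: 30 < 33 → go left. Place as left child of 33.
Insert 27: 27 < 33 → go left; 27 < 30 → go left. Place as left child of 30.
Insert 25: 25 < 33 → go left; 25 < 30 → go left; 25 < 27 → go left. Place as left child of 27.
Insert 42: 42 > 33 → go right; 42 < 45 → go left. Place as left child of 45.
Insert 28: 28 < 33 → go left; 28 < 30 → go left; 28 > 27 → go right. Place as right child of 27.
Insert 34: 34 > 33 → go right; 34 < 45 → go left; 34 < 42 → go left. Place as left child of 42.
Insert 21: 21 < 33 → go left; 21 < 30 → go left; 21 < 27 → go left; 21 < 25 → go left. Place as left child of 25.
Insert 46: 46 > 33 → go right; 46 > 45 → go right. Place as right child of 45.

33 45 42 34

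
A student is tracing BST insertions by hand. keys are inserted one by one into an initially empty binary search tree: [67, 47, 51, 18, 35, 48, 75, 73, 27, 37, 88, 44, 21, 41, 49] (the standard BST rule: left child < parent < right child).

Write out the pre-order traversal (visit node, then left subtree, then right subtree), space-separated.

67 47 18 35 27 21 37 44 41 51 48 49 75 73 88

Insert 67: tree is empty, so 67 becomes the root.
Insert 47: 47 < 67 → go left. Place as left child of 67.
Insert 51: 51 < 67 → go left; 51 > 47 → go right. Place as right child of 47.
Insert 18: 18 < 67 → go left; 18 < 47 → go left. Place as left child of 47.
Insert 35: 35 < 67 → go left; 35 < 47 → go left; 35 > 18 → go right. Place as right child of 18.
Insert 48: 48 < 67 → go left; 48 > 47 → go right; 48 < 51 → go left. Place as left child of 51.
Insert 75: 75 > 67 → go right. Place as right child of 67.
Insert 73: 73 > 67 → go right; 73 < 75 → go left. Place as left child of 75.
Insert 27: 27 < 67 → go left; 27 < 47 → go left; 27 > 18 → go right; 27 < 35 → go left. Place as left child of 35.
Insert 37: 37 < 67 → go left; 37 < 47 → go left; 37 > 18 → go right; 37 > 35 → go right. Place as right child of 35.
Insert 88: 88 > 67 → go right; 88 > 75 → go right. Place as right child of 75.
Insert 44: 44 < 67 → go left; 44 < 47 → go left; 44 > 18 → go right; 44 > 35 → go right; 44 > 37 → go right. Place as right child of 37.
Insert 21: 21 < 67 → go left; 21 < 47 → go left; 21 > 18 → go right; 21 < 35 → go left; 21 < 27 → go left. Place as left child of 27.
Insert 41: 41 < 67 → go left; 41 < 47 → go left; 41 > 18 → go right; 41 > 35 → go right; 41 > 37 → go right; 41 < 44 → go left. Place as left child of 44.
Insert 49: 49 < 67 → go left; 49 > 47 → go right; 49 < 51 → go left; 49 > 48 → go right. Place as right child of 48.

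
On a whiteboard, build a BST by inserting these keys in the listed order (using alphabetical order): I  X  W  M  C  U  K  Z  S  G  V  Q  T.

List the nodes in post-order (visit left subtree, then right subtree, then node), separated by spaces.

G C K Q T S V U M W Z X I

Insert I: tree is empty, so I becomes the root.
Insert X: X > I → go right. Place as right child of I.
Insert W: W > I → go right; W < X → go left. Place as left child of X.
Insert M: M > I → go right; M < X → go left; M < W → go left. Place as left child of W.
Insert C: C < I → go left. Place as left child of I.
Insert U: U > I → go right; U < X → go left; U < W → go left; U > M → go right. Place as right child of M.
Insert K: K > I → go right; K < X → go left; K < W → go left; K < M → go left. Place as left child of M.
Insert Z: Z > I → go right; Z > X → go right. Place as right child of X.
Insert S: S > I → go right; S < X → go left; S < W → go left; S > M → go right; S < U → go left. Place as left child of U.
Insert G: G < I → go left; G > C → go right. Place as right child of C.
Insert V: V > I → go right; V < X → go left; V < W → go left; V > M → go right; V > U → go right. Place as right child of U.
Insert Q: Q > I → go right; Q < X → go left; Q < W → go left; Q > M → go right; Q < U → go left; Q < S → go left. Place as left child of S.
Insert T: T > I → go right; T < X → go left; T < W → go left; T > M → go right; T < U → go left; T > S → go right. Place as right child of S.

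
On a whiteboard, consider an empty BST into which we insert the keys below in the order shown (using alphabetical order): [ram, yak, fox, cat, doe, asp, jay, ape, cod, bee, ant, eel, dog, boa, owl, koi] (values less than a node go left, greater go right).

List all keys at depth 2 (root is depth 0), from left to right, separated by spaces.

cat jay

Insert ram: tree is empty, so ram becomes the root.
Insert yak: yak > ram → go right. Place as right child of ram.
Insert fox: fox < ram → go left. Place as left child of ram.
Insert cat: cat < ram → go left; cat < fox → go left. Place as left child of fox.
Insert doe: doe < ram → go left; doe < fox → go left; doe > cat → go right. Place as right child of cat.
Insert asp: asp < ram → go left; asp < fox → go left; asp < cat → go left. Place as left child of cat.
Insert jay: jay < ram → go left; jay > fox → go right. Place as right child of fox.
Insert ape: ape < ram → go left; ape < fox → go left; ape < cat → go left; ape < asp → go left. Place as left child of asp.
Insert cod: cod < ram → go left; cod < fox → go left; cod > cat → go right; cod < doe → go left. Place as left child of doe.
Insert bee: bee < ram → go left; bee < fox → go left; bee < cat → go left; bee > asp → go right. Place as right child of asp.
Insert ant: ant < ram → go left; ant < fox → go left; ant < cat → go left; ant < asp → go left; ant < ape → go left. Place as left child of ape.
Insert eel: eel < ram → go left; eel < fox → go left; eel > cat → go right; eel > doe → go right. Place as right child of doe.
Insert dog: dog < ram → go left; dog < fox → go left; dog > cat → go right; dog > doe → go right; dog < eel → go left. Place as left child of eel.
Insert boa: boa < ram → go left; boa < fox → go left; boa < cat → go left; boa > asp → go right; boa > bee → go right. Place as right child of bee.
Insert owl: owl < ram → go left; owl > fox → go right; owl > jay → go right. Place as right child of jay.
Insert koi: koi < ram → go left; koi > fox → go right; koi > jay → go right; koi < owl → go left. Place as left child of owl.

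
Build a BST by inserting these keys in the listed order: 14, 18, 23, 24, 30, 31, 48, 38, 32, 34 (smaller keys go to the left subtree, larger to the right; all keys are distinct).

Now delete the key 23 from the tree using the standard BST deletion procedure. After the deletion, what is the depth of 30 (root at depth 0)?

14: root
18: right child of 14 (depth 1)
23: right child of 18 (depth 2)
24: right child of 23 (depth 3)
30: right child of 24 (depth 4)
31: right child of 30 (depth 5)
48: right child of 31 (depth 6)
38: left child of 48 (depth 7)
32: left child of 38 (depth 8)
34: right child of 32 (depth 9)

Delete 23 (at most one child — splice it out).
After deletion, path to 30: 14 → 18 → 24 → 30.

3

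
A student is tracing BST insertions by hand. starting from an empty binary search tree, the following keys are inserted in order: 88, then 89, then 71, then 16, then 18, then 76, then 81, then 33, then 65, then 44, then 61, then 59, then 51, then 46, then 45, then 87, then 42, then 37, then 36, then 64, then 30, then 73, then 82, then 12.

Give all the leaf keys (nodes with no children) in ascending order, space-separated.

12 30 36 45 64 73 82 89

Resulting structure (node: left, right):
  88: L=71, R=89
  89: L=–, R=–
  71: L=16, R=76
  16: L=12, R=18
  18: L=–, R=33
  76: L=73, R=81
  81: L=–, R=87
  33: L=30, R=65
  65: L=44, R=–
  44: L=42, R=61
  61: L=59, R=64
  59: L=51, R=–
  51: L=46, R=–
  46: L=45, R=–
  45: L=–, R=–
  87: L=82, R=–
  42: L=37, R=–
  37: L=36, R=–
  36: L=–, R=–
  64: L=–, R=–
  30: L=–, R=–
  73: L=–, R=–
  82: L=–, R=–
  12: L=–, R=–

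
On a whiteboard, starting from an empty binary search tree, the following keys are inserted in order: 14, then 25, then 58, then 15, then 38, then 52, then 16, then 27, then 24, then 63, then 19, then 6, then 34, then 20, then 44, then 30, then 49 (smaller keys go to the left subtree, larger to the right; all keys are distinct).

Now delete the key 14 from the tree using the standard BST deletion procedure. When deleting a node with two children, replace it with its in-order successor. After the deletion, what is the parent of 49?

14: root
25: right child of 14 (depth 1)
58: right child of 25 (depth 2)
15: left child of 25 (depth 2)
38: left child of 58 (depth 3)
52: right child of 38 (depth 4)
16: right child of 15 (depth 3)
27: left child of 38 (depth 4)
24: right child of 16 (depth 4)
63: right child of 58 (depth 3)
19: left child of 24 (depth 5)
6: left child of 14 (depth 1)
34: right child of 27 (depth 5)
20: right child of 19 (depth 6)
44: left child of 52 (depth 5)
30: left child of 34 (depth 6)
49: right child of 44 (depth 6)

Delete 14 (two children — replace with in-order successor).
After deletion, 49's parent is 44.

44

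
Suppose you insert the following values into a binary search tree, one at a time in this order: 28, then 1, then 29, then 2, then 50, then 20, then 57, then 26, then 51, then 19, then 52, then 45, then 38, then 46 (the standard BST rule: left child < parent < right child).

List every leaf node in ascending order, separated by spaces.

19 26 38 46 52

28: root
1: left child of 28 (depth 1)
29: right child of 28 (depth 1)
2: right child of 1 (depth 2)
50: right child of 29 (depth 2)
20: right child of 2 (depth 3)
57: right child of 50 (depth 3)
26: right child of 20 (depth 4)
51: left child of 57 (depth 4)
19: left child of 20 (depth 4)
52: right child of 51 (depth 5)
45: left child of 50 (depth 3)
38: left child of 45 (depth 4)
46: right child of 45 (depth 4)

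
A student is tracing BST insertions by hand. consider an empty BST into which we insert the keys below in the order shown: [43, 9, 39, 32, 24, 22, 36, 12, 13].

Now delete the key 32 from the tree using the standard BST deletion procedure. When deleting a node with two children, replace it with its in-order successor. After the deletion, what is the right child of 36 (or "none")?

none

Insert 43: tree is empty, so 43 becomes the root.
Insert 9: 9 < 43 → go left. Place as left child of 43.
Insert 39: 39 < 43 → go left; 39 > 9 → go right. Place as right child of 9.
Insert 32: 32 < 43 → go left; 32 > 9 → go right; 32 < 39 → go left. Place as left child of 39.
Insert 24: 24 < 43 → go left; 24 > 9 → go right; 24 < 39 → go left; 24 < 32 → go left. Place as left child of 32.
Insert 22: 22 < 43 → go left; 22 > 9 → go right; 22 < 39 → go left; 22 < 32 → go left; 22 < 24 → go left. Place as left child of 24.
Insert 36: 36 < 43 → go left; 36 > 9 → go right; 36 < 39 → go left; 36 > 32 → go right. Place as right child of 32.
Insert 12: 12 < 43 → go left; 12 > 9 → go right; 12 < 39 → go left; 12 < 32 → go left; 12 < 24 → go left; 12 < 22 → go left. Place as left child of 22.
Insert 13: 13 < 43 → go left; 13 > 9 → go right; 13 < 39 → go left; 13 < 32 → go left; 13 < 24 → go left; 13 < 22 → go left; 13 > 12 → go right. Place as right child of 12.

Delete 32 (two children — replace with in-order successor).
After deletion, 36's right child: none.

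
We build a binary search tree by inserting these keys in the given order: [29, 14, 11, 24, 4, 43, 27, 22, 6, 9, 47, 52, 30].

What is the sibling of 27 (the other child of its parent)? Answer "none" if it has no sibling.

Resulting structure (node: left, right):
  29: L=14, R=43
  14: L=11, R=24
  11: L=4, R=–
  24: L=22, R=27
  4: L=–, R=6
  43: L=30, R=47
  27: L=–, R=–
  22: L=–, R=–
  6: L=–, R=9
  9: L=–, R=–
  47: L=–, R=52
  52: L=–, R=–
  30: L=–, R=–

27's parent is 24; the other child of 24 is 22.

22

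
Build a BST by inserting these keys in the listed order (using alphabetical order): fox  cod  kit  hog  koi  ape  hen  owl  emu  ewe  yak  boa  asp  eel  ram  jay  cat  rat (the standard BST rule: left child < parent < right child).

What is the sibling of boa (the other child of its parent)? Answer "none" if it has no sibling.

fox: root
cod: left child of fox (depth 1)
kit: right child of fox (depth 1)
hog: left child of kit (depth 2)
koi: right child of kit (depth 2)
ape: left child of cod (depth 2)
hen: left child of hog (depth 3)
owl: right child of koi (depth 3)
emu: right child of cod (depth 2)
ewe: right child of emu (depth 3)
yak: right child of owl (depth 4)
boa: right child of ape (depth 3)
asp: left child of boa (depth 4)
eel: left child of emu (depth 3)
ram: left child of yak (depth 5)
jay: right child of hog (depth 3)
cat: right child of boa (depth 4)
rat: right child of ram (depth 6)

boa's parent is ape, which has only one child.

none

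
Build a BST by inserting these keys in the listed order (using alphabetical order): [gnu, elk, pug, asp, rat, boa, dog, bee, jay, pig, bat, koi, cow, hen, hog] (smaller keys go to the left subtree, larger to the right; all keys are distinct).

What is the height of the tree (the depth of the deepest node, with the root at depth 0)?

5

Resulting structure (node: left, right):
  gnu: L=elk, R=pug
  elk: L=asp, R=–
  pug: L=jay, R=rat
  asp: L=–, R=boa
  rat: L=–, R=–
  boa: L=bee, R=dog
  dog: L=cow, R=–
  bee: L=bat, R=–
  jay: L=hen, R=pig
  pig: L=koi, R=–
  bat: L=–, R=–
  koi: L=–, R=–
  cow: L=–, R=–
  hen: L=–, R=hog
  hog: L=–, R=–

The deepest node is bat at depth 5.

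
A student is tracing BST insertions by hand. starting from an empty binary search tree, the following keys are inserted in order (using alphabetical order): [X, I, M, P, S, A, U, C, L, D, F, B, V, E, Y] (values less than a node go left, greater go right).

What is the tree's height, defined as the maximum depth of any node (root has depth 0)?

6

Resulting structure (node: left, right):
  X: L=I, R=Y
  I: L=A, R=M
  M: L=L, R=P
  P: L=–, R=S
  S: L=–, R=U
  A: L=–, R=C
  U: L=–, R=V
  C: L=B, R=D
  L: L=–, R=–
  D: L=–, R=F
  F: L=E, R=–
  B: L=–, R=–
  V: L=–, R=–
  E: L=–, R=–
  Y: L=–, R=–

The deepest node is V at depth 6.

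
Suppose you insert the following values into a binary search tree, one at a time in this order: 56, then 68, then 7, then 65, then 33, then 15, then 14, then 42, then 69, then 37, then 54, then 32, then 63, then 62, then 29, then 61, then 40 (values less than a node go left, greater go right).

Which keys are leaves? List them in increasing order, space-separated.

56: root
68: right child of 56 (depth 1)
7: left child of 56 (depth 1)
65: left child of 68 (depth 2)
33: right child of 7 (depth 2)
15: left child of 33 (depth 3)
14: left child of 15 (depth 4)
42: right child of 33 (depth 3)
69: right child of 68 (depth 2)
37: left child of 42 (depth 4)
54: right child of 42 (depth 4)
32: right child of 15 (depth 4)
63: left child of 65 (depth 3)
62: left child of 63 (depth 4)
29: left child of 32 (depth 5)
61: left child of 62 (depth 5)
40: right child of 37 (depth 5)

14 29 40 54 61 69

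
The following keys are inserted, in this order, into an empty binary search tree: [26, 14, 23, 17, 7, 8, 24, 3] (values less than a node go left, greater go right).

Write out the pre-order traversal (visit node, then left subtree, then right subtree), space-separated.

26 14 7 3 8 23 17 24

26: root
14: left child of 26 (depth 1)
23: right child of 14 (depth 2)
17: left child of 23 (depth 3)
7: left child of 14 (depth 2)
8: right child of 7 (depth 3)
24: right child of 23 (depth 3)
3: left child of 7 (depth 3)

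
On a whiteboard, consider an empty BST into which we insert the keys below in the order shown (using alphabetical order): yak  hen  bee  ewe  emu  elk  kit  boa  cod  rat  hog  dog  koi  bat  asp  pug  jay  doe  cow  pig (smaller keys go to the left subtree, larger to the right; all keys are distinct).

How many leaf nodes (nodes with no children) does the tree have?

4

Resulting structure (node: left, right):
  yak: L=hen, R=–
  hen: L=bee, R=kit
  bee: L=bat, R=ewe
  ewe: L=emu, R=–
  emu: L=elk, R=–
  elk: L=boa, R=–
  kit: L=hog, R=rat
  boa: L=–, R=cod
  cod: L=–, R=dog
  rat: L=koi, R=–
  hog: L=–, R=jay
  dog: L=doe, R=–
  koi: L=–, R=pug
  bat: L=asp, R=–
  asp: L=–, R=–
  pug: L=pig, R=–
  jay: L=–, R=–
  doe: L=cow, R=–
  cow: L=–, R=–
  pig: L=–, R=–

Leaves: asp, cow, jay, pig — 4 in total.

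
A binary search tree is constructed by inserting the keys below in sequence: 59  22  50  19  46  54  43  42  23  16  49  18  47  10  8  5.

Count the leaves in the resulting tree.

Insert 59: tree is empty, so 59 becomes the root.
Insert 22: 22 < 59 → go left. Place as left child of 59.
Insert 50: 50 < 59 → go left; 50 > 22 → go right. Place as right child of 22.
Insert 19: 19 < 59 → go left; 19 < 22 → go left. Place as left child of 22.
Insert 46: 46 < 59 → go left; 46 > 22 → go right; 46 < 50 → go left. Place as left child of 50.
Insert 54: 54 < 59 → go left; 54 > 22 → go right; 54 > 50 → go right. Place as right child of 50.
Insert 43: 43 < 59 → go left; 43 > 22 → go right; 43 < 50 → go left; 43 < 46 → go left. Place as left child of 46.
Insert 42: 42 < 59 → go left; 42 > 22 → go right; 42 < 50 → go left; 42 < 46 → go left; 42 < 43 → go left. Place as left child of 43.
Insert 23: 23 < 59 → go left; 23 > 22 → go right; 23 < 50 → go left; 23 < 46 → go left; 23 < 43 → go left; 23 < 42 → go left. Place as left child of 42.
Insert 16: 16 < 59 → go left; 16 < 22 → go left; 16 < 19 → go left. Place as left child of 19.
Insert 49: 49 < 59 → go left; 49 > 22 → go right; 49 < 50 → go left; 49 > 46 → go right. Place as right child of 46.
Insert 18: 18 < 59 → go left; 18 < 22 → go left; 18 < 19 → go left; 18 > 16 → go right. Place as right child of 16.
Insert 47: 47 < 59 → go left; 47 > 22 → go right; 47 < 50 → go left; 47 > 46 → go right; 47 < 49 → go left. Place as left child of 49.
Insert 10: 10 < 59 → go left; 10 < 22 → go left; 10 < 19 → go left; 10 < 16 → go left. Place as left child of 16.
Insert 8: 8 < 59 → go left; 8 < 22 → go left; 8 < 19 → go left; 8 < 16 → go left; 8 < 10 → go left. Place as left child of 10.
Insert 5: 5 < 59 → go left; 5 < 22 → go left; 5 < 19 → go left; 5 < 16 → go left; 5 < 10 → go left; 5 < 8 → go left. Place as left child of 8.

Leaves: 5, 18, 23, 47, 54 — 5 in total.

5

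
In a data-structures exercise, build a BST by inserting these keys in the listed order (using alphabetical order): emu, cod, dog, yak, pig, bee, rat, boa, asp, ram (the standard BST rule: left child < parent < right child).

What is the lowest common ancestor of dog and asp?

cod

emu: root
cod: left child of emu (depth 1)
dog: right child of cod (depth 2)
yak: right child of emu (depth 1)
pig: left child of yak (depth 2)
bee: left child of cod (depth 2)
rat: right child of pig (depth 3)
boa: right child of bee (depth 3)
asp: left child of bee (depth 3)
ram: left child of rat (depth 4)

Path to dog: emu → cod → dog
Path to asp: emu → cod → bee → asp
The paths share a prefix ending at cod, then split left and right.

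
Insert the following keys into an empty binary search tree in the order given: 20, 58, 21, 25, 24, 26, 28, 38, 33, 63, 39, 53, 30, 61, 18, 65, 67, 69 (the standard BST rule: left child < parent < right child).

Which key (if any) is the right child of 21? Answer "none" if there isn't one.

Insert 20: tree is empty, so 20 becomes the root.
Insert 58: 58 > 20 → go right. Place as right child of 20.
Insert 21: 21 > 20 → go right; 21 < 58 → go left. Place as left child of 58.
Insert 25: 25 > 20 → go right; 25 < 58 → go left; 25 > 21 → go right. Place as right child of 21.
Insert 24: 24 > 20 → go right; 24 < 58 → go left; 24 > 21 → go right; 24 < 25 → go left. Place as left child of 25.
Insert 26: 26 > 20 → go right; 26 < 58 → go left; 26 > 21 → go right; 26 > 25 → go right. Place as right child of 25.
Insert 28: 28 > 20 → go right; 28 < 58 → go left; 28 > 21 → go right; 28 > 25 → go right; 28 > 26 → go right. Place as right child of 26.
Insert 38: 38 > 20 → go right; 38 < 58 → go left; 38 > 21 → go right; 38 > 25 → go right; 38 > 26 → go right; 38 > 28 → go right. Place as right child of 28.
Insert 33: 33 > 20 → go right; 33 < 58 → go left; 33 > 21 → go right; 33 > 25 → go right; 33 > 26 → go right; 33 > 28 → go right; 33 < 38 → go left. Place as left child of 38.
Insert 63: 63 > 20 → go right; 63 > 58 → go right. Place as right child of 58.
Insert 39: 39 > 20 → go right; 39 < 58 → go left; 39 > 21 → go right; 39 > 25 → go right; 39 > 26 → go right; 39 > 28 → go right; 39 > 38 → go right. Place as right child of 38.
Insert 53: 53 > 20 → go right; 53 < 58 → go left; 53 > 21 → go right; 53 > 25 → go right; 53 > 26 → go right; 53 > 28 → go right; 53 > 38 → go right; 53 > 39 → go right. Place as right child of 39.
Insert 30: 30 > 20 → go right; 30 < 58 → go left; 30 > 21 → go right; 30 > 25 → go right; 30 > 26 → go right; 30 > 28 → go right; 30 < 38 → go left; 30 < 33 → go left. Place as left child of 33.
Insert 61: 61 > 20 → go right; 61 > 58 → go right; 61 < 63 → go left. Place as left child of 63.
Insert 18: 18 < 20 → go left. Place as left child of 20.
Insert 65: 65 > 20 → go right; 65 > 58 → go right; 65 > 63 → go right. Place as right child of 63.
Insert 67: 67 > 20 → go right; 67 > 58 → go right; 67 > 63 → go right; 67 > 65 → go right. Place as right child of 65.
Insert 69: 69 > 20 → go right; 69 > 58 → go right; 69 > 63 → go right; 69 > 65 → go right; 69 > 67 → go right. Place as right child of 67.

25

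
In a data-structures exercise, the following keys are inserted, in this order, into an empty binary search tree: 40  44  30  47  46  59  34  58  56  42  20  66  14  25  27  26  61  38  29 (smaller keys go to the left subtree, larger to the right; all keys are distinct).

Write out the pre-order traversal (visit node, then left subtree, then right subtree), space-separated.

40 30 20 14 25 27 26 29 34 38 44 42 47 46 59 58 56 66 61

40: root
44: right child of 40 (depth 1)
30: left child of 40 (depth 1)
47: right child of 44 (depth 2)
46: left child of 47 (depth 3)
59: right child of 47 (depth 3)
34: right child of 30 (depth 2)
58: left child of 59 (depth 4)
56: left child of 58 (depth 5)
42: left child of 44 (depth 2)
20: left child of 30 (depth 2)
66: right child of 59 (depth 4)
14: left child of 20 (depth 3)
25: right child of 20 (depth 3)
27: right child of 25 (depth 4)
26: left child of 27 (depth 5)
61: left child of 66 (depth 5)
38: right child of 34 (depth 3)
29: right child of 27 (depth 5)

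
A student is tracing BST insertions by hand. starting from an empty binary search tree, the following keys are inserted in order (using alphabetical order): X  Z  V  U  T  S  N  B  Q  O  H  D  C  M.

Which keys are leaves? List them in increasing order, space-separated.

C M O Z

X: root
Z: right child of X (depth 1)
V: left child of X (depth 1)
U: left child of V (depth 2)
T: left child of U (depth 3)
S: left child of T (depth 4)
N: left child of S (depth 5)
B: left child of N (depth 6)
Q: right child of N (depth 6)
O: left child of Q (depth 7)
H: right child of B (depth 7)
D: left child of H (depth 8)
C: left child of D (depth 9)
M: right child of H (depth 8)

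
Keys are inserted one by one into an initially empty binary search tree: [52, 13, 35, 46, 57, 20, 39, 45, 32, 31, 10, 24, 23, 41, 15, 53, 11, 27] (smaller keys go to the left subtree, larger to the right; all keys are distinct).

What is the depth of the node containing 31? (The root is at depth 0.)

5

Insert 52: tree is empty, so 52 becomes the root.
Insert 13: 13 < 52 → go left. Place as left child of 52.
Insert 35: 35 < 52 → go left; 35 > 13 → go right. Place as right child of 13.
Insert 46: 46 < 52 → go left; 46 > 13 → go right; 46 > 35 → go right. Place as right child of 35.
Insert 57: 57 > 52 → go right. Place as right child of 52.
Insert 20: 20 < 52 → go left; 20 > 13 → go right; 20 < 35 → go left. Place as left child of 35.
Insert 39: 39 < 52 → go left; 39 > 13 → go right; 39 > 35 → go right; 39 < 46 → go left. Place as left child of 46.
Insert 45: 45 < 52 → go left; 45 > 13 → go right; 45 > 35 → go right; 45 < 46 → go left; 45 > 39 → go right. Place as right child of 39.
Insert 32: 32 < 52 → go left; 32 > 13 → go right; 32 < 35 → go left; 32 > 20 → go right. Place as right child of 20.
Insert 31: 31 < 52 → go left; 31 > 13 → go right; 31 < 35 → go left; 31 > 20 → go right; 31 < 32 → go left. Place as left child of 32.
Insert 10: 10 < 52 → go left; 10 < 13 → go left. Place as left child of 13.
Insert 24: 24 < 52 → go left; 24 > 13 → go right; 24 < 35 → go left; 24 > 20 → go right; 24 < 32 → go left; 24 < 31 → go left. Place as left child of 31.
Insert 23: 23 < 52 → go left; 23 > 13 → go right; 23 < 35 → go left; 23 > 20 → go right; 23 < 32 → go left; 23 < 31 → go left; 23 < 24 → go left. Place as left child of 24.
Insert 41: 41 < 52 → go left; 41 > 13 → go right; 41 > 35 → go right; 41 < 46 → go left; 41 > 39 → go right; 41 < 45 → go left. Place as left child of 45.
Insert 15: 15 < 52 → go left; 15 > 13 → go right; 15 < 35 → go left; 15 < 20 → go left. Place as left child of 20.
Insert 53: 53 > 52 → go right; 53 < 57 → go left. Place as left child of 57.
Insert 11: 11 < 52 → go left; 11 < 13 → go left; 11 > 10 → go right. Place as right child of 10.
Insert 27: 27 < 52 → go left; 27 > 13 → go right; 27 < 35 → go left; 27 > 20 → go right; 27 < 32 → go left; 27 < 31 → go left; 27 > 24 → go right. Place as right child of 24.

Path to 31: 52 → 13 → 35 → 20 → 32 → 31, which is 5 edges.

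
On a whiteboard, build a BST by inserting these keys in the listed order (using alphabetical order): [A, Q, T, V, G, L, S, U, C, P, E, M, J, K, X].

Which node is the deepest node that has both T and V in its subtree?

A: root
Q: right child of A (depth 1)
T: right child of Q (depth 2)
V: right child of T (depth 3)
G: left child of Q (depth 2)
L: right child of G (depth 3)
S: left child of T (depth 3)
U: left child of V (depth 4)
C: left child of G (depth 3)
P: right child of L (depth 4)
E: right child of C (depth 4)
M: left child of P (depth 5)
J: left child of L (depth 4)
K: right child of J (depth 5)
X: right child of V (depth 4)

Path to T: A → Q → T
Path to V: A → Q → T → V
T lies on both paths and is an ancestor of the other node.

T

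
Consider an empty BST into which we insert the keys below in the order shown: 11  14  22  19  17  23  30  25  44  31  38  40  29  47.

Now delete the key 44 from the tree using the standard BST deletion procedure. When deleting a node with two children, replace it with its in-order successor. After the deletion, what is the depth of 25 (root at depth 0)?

Insert 11: tree is empty, so 11 becomes the root.
Insert 14: 14 > 11 → go right. Place as right child of 11.
Insert 22: 22 > 11 → go right; 22 > 14 → go right. Place as right child of 14.
Insert 19: 19 > 11 → go right; 19 > 14 → go right; 19 < 22 → go left. Place as left child of 22.
Insert 17: 17 > 11 → go right; 17 > 14 → go right; 17 < 22 → go left; 17 < 19 → go left. Place as left child of 19.
Insert 23: 23 > 11 → go right; 23 > 14 → go right; 23 > 22 → go right. Place as right child of 22.
Insert 30: 30 > 11 → go right; 30 > 14 → go right; 30 > 22 → go right; 30 > 23 → go right. Place as right child of 23.
Insert 25: 25 > 11 → go right; 25 > 14 → go right; 25 > 22 → go right; 25 > 23 → go right; 25 < 30 → go left. Place as left child of 30.
Insert 44: 44 > 11 → go right; 44 > 14 → go right; 44 > 22 → go right; 44 > 23 → go right; 44 > 30 → go right. Place as right child of 30.
Insert 31: 31 > 11 → go right; 31 > 14 → go right; 31 > 22 → go right; 31 > 23 → go right; 31 > 30 → go right; 31 < 44 → go left. Place as left child of 44.
Insert 38: 38 > 11 → go right; 38 > 14 → go right; 38 > 22 → go right; 38 > 23 → go right; 38 > 30 → go right; 38 < 44 → go left; 38 > 31 → go right. Place as right child of 31.
Insert 40: 40 > 11 → go right; 40 > 14 → go right; 40 > 22 → go right; 40 > 23 → go right; 40 > 30 → go right; 40 < 44 → go left; 40 > 31 → go right; 40 > 38 → go right. Place as right child of 38.
Insert 29: 29 > 11 → go right; 29 > 14 → go right; 29 > 22 → go right; 29 > 23 → go right; 29 < 30 → go left; 29 > 25 → go right. Place as right child of 25.
Insert 47: 47 > 11 → go right; 47 > 14 → go right; 47 > 22 → go right; 47 > 23 → go right; 47 > 30 → go right; 47 > 44 → go right. Place as right child of 44.

Delete 44 (two children — replace with in-order successor).
After deletion, path to 25: 11 → 14 → 22 → 23 → 30 → 25.

5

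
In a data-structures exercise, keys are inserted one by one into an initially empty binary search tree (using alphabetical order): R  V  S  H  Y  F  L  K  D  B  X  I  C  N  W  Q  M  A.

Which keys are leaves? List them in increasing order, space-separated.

R: root
V: right child of R (depth 1)
S: left child of V (depth 2)
H: left child of R (depth 1)
Y: right child of V (depth 2)
F: left child of H (depth 2)
L: right child of H (depth 2)
K: left child of L (depth 3)
D: left child of F (depth 3)
B: left child of D (depth 4)
X: left child of Y (depth 3)
I: left child of K (depth 4)
C: right child of B (depth 5)
N: right child of L (depth 3)
W: left child of X (depth 4)
Q: right child of N (depth 4)
M: left child of N (depth 4)
A: left child of B (depth 5)

A C I M Q S W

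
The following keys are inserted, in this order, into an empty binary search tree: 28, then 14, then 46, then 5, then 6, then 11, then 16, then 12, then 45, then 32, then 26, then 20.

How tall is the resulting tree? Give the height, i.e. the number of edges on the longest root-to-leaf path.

28: root
14: left child of 28 (depth 1)
46: right child of 28 (depth 1)
5: left child of 14 (depth 2)
6: right child of 5 (depth 3)
11: right child of 6 (depth 4)
16: right child of 14 (depth 2)
12: right child of 11 (depth 5)
45: left child of 46 (depth 2)
32: left child of 45 (depth 3)
26: right child of 16 (depth 3)
20: left child of 26 (depth 4)

The deepest node is 12 at depth 5.

5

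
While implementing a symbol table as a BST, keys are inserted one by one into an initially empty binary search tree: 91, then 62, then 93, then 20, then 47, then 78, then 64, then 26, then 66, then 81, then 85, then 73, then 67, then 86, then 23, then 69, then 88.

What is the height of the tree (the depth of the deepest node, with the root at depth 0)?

7

Insert 91: tree is empty, so 91 becomes the root.
Insert 62: 62 < 91 → go left. Place as left child of 91.
Insert 93: 93 > 91 → go right. Place as right child of 91.
Insert 20: 20 < 91 → go left; 20 < 62 → go left. Place as left child of 62.
Insert 47: 47 < 91 → go left; 47 < 62 → go left; 47 > 20 → go right. Place as right child of 20.
Insert 78: 78 < 91 → go left; 78 > 62 → go right. Place as right child of 62.
Insert 64: 64 < 91 → go left; 64 > 62 → go right; 64 < 78 → go left. Place as left child of 78.
Insert 26: 26 < 91 → go left; 26 < 62 → go left; 26 > 20 → go right; 26 < 47 → go left. Place as left child of 47.
Insert 66: 66 < 91 → go left; 66 > 62 → go right; 66 < 78 → go left; 66 > 64 → go right. Place as right child of 64.
Insert 81: 81 < 91 → go left; 81 > 62 → go right; 81 > 78 → go right. Place as right child of 78.
Insert 85: 85 < 91 → go left; 85 > 62 → go right; 85 > 78 → go right; 85 > 81 → go right. Place as right child of 81.
Insert 73: 73 < 91 → go left; 73 > 62 → go right; 73 < 78 → go left; 73 > 64 → go right; 73 > 66 → go right. Place as right child of 66.
Insert 67: 67 < 91 → go left; 67 > 62 → go right; 67 < 78 → go left; 67 > 64 → go right; 67 > 66 → go right; 67 < 73 → go left. Place as left child of 73.
Insert 86: 86 < 91 → go left; 86 > 62 → go right; 86 > 78 → go right; 86 > 81 → go right; 86 > 85 → go right. Place as right child of 85.
Insert 23: 23 < 91 → go left; 23 < 62 → go left; 23 > 20 → go right; 23 < 47 → go left; 23 < 26 → go left. Place as left child of 26.
Insert 69: 69 < 91 → go left; 69 > 62 → go right; 69 < 78 → go left; 69 > 64 → go right; 69 > 66 → go right; 69 < 73 → go left; 69 > 67 → go right. Place as right child of 67.
Insert 88: 88 < 91 → go left; 88 > 62 → go right; 88 > 78 → go right; 88 > 81 → go right; 88 > 85 → go right; 88 > 86 → go right. Place as right child of 86.

The deepest node is 69 at depth 7.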